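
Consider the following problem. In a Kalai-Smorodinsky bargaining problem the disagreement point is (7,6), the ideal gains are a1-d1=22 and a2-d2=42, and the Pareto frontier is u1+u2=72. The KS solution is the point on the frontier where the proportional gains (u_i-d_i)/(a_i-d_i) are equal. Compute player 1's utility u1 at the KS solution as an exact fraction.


Step 1: At the KS point, (u1-d1)/r1 = (u2-d2)/r2 = t and u1+u2 = 72
Step 2: u1 = d1 + r1*t and u2 = d2 + r2*t, so (d1 + r1*t) + (d2 + r2*t) = 72
Step 3: t = (72 - 7 - 6)/(22 + 42) = 59/64
Step 4: u1 = d1 + r1*t = 7 + 22 * 59/64 = 873/32
Step 5: (Check: u2 = d2 + r2*t = 1431/32; u1+u2 = 873/32 + 1431/32 = 72, on the frontier.)

873/32


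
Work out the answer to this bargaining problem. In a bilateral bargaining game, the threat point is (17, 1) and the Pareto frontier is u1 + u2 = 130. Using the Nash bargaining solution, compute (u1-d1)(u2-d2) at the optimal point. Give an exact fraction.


Step 1: The Nash solution splits surplus symmetrically above the disagreement point
Step 2: u1 = (total + d1 - d2)/2 = (130 + 17 - 1)/2 = 73
Step 3: u2 = (total - d1 + d2)/2 = (130 - 17 + 1)/2 = 57
Step 4: Nash product = (73 - 17) * (57 - 1)
Step 5: = 56 * 56 = 3136

3136


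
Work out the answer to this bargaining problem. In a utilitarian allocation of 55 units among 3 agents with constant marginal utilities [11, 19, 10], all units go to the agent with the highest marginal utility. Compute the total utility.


Step 1: The marginal utilities are [11, 19, 10]
Step 2: The highest marginal utility is 19
Step 3: All 55 units go to that agent
Step 4: Total utility = 19 * 55 = 1045

1045


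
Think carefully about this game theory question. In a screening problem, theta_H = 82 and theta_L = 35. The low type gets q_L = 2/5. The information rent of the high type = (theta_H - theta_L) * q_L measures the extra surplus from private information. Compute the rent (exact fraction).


Step 1: theta_H - theta_L = 82 - 35 = 47
Step 2: Information rent = (theta_H - theta_L) * q_L
Step 3: = 47 * 2/5
Step 4: = 94/5

94/5


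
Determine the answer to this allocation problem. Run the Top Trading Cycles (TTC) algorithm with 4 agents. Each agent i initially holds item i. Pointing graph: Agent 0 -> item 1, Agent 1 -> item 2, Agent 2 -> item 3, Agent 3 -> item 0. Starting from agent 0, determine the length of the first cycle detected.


Step 1: Trace the pointer graph from agent 0: 0 -> 1 -> 2 -> 3 -> 0
Step 2: A cycle is detected when we revisit agent 0
Step 3: The cycle is: 0 -> 1 -> 2 -> 3 -> 0
Step 4: Cycle length = 4

4


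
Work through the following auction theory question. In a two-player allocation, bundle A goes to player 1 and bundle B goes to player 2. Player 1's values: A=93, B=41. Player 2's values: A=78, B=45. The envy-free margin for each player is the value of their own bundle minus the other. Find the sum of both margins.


Step 1: Player 1's margin = v1(A) - v1(B) = 93 - 41 = 52
Step 2: Player 2's margin = v2(B) - v2(A) = 45 - 78 = -33
Step 3: Total margin = 52 + -33 = 19

19


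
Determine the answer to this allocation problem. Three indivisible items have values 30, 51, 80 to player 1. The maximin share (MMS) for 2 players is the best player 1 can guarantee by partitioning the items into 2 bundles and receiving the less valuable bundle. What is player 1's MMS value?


Step 1: Item values = 30, 51, 80
Step 2: Enumerate all 2-bundle partitions and take the smaller bundle:
  Partition 1: {30} vs {51,80} -> bundles 30, 131; min = 30
  Partition 2: {51} vs {30,80} -> bundles 51, 110; min = 51
  Partition 3: {80} vs {30,51} -> bundles 80, 81; min = 80
Step 3: MMS = max(30, 51, 80) = 80

80


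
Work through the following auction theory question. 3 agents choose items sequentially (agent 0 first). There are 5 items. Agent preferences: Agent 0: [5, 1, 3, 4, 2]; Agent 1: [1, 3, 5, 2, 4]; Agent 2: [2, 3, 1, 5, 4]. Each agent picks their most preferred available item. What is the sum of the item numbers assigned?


Step 1: Agent 0 picks item 5
Step 2: Agent 1 picks item 1
Step 3: Agent 2 picks item 2
Step 4: Sum = 5 + 1 + 2 = 8

8


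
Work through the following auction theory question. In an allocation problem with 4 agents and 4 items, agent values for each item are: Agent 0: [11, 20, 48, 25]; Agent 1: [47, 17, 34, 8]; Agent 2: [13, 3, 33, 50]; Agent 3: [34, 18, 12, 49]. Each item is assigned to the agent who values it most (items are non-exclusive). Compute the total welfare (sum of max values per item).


Step 1: For each item, find the maximum value among all agents.
Step 2: Item 0 -> Agent 1 (value 47)
Step 3: Item 1 -> Agent 0 (value 20)
Step 4: Item 2 -> Agent 0 (value 48)
Step 5: Item 3 -> Agent 2 (value 50)
Step 6: Total welfare = 47 + 20 + 48 + 50 = 165

165


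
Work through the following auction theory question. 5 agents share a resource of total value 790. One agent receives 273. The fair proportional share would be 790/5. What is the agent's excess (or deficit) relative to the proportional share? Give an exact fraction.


Step 1: Proportional share = 790/5 = 158
Step 2: Agent's actual allocation = 273
Step 3: Excess = 273 - 158 = 115

115


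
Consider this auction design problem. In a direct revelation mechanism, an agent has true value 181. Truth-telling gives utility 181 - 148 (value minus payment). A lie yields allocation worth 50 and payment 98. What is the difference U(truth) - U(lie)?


Step 1: U(truth) = value - payment = 181 - 148 = 33
Step 2: U(lie) = allocation - payment = 50 - 98 = -48
Step 3: IC gap = 33 - (-48) = 81

81


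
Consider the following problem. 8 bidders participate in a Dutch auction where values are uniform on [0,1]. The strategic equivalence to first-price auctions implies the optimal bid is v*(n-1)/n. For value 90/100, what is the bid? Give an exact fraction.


Step 1: Dutch auctions are strategically equivalent to first-price auctions
Step 2: The equilibrium bid is b(v) = v*(n-1)/n
Step 3: b = 9/10 * 7/8
Step 4: b = 63/80

63/80


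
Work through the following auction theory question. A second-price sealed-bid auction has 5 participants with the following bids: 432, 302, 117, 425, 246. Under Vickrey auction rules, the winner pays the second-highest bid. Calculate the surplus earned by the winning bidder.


Step 1: Sort bids in descending order: 432, 425, 302, 246, 117
Step 2: The winning bid is the highest: 432
Step 3: The payment equals the second-highest bid: 425
Step 4: Surplus = winner's bid - payment = 432 - 425 = 7

7


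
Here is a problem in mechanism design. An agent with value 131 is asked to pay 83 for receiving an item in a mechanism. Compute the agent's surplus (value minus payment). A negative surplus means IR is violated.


Step 1: Surplus = value - payment = 131 - 83 = 48
Step 2: IR is satisfied (surplus >= 0)

48


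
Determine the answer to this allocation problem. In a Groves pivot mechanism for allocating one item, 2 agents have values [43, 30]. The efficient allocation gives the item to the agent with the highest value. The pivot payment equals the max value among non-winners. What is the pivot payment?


Step 1: The efficient winner is agent 0 with value 43
Step 2: Other agents' values: [30]
Step 3: Pivot payment = max(others) = 30
Step 4: The winner pays 30

30


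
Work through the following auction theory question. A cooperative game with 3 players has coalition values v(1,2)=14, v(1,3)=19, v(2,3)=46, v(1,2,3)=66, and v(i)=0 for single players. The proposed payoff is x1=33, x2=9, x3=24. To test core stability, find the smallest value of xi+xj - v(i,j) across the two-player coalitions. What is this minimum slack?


Step 1: Slack for coalition (1,2): x1+x2 - v12 = 42 - 14 = 28
Step 2: Slack for coalition (1,3): x1+x3 - v13 = 57 - 19 = 38
Step 3: Slack for coalition (2,3): x2+x3 - v23 = 33 - 46 = -13
Step 4: Minimum slack = min(28, 38, -13) = -13, attained by (2,3); coalition (2,3) can block (slack < 0), so the allocation is not in the core

-13


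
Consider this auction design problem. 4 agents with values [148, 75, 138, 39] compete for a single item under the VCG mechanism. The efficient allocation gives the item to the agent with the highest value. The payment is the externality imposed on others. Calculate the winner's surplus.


Step 1: The winner is the agent with the highest value: agent 0 with value 148
Step 2: Values of other agents: [75, 138, 39]
Step 3: VCG payment = max of others' values = 138
Step 4: Surplus = 148 - 138 = 10

10


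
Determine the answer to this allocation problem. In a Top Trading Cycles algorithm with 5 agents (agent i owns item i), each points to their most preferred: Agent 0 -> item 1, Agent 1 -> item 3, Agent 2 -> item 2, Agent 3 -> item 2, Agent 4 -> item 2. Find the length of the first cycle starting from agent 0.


Step 1: Trace the pointer graph from agent 0: 0 -> 1 -> 3 -> 2 -> 2
Step 2: A cycle is detected when we revisit agent 2
Step 3: The cycle is: 2 -> 2
Step 4: Cycle length = 1

1


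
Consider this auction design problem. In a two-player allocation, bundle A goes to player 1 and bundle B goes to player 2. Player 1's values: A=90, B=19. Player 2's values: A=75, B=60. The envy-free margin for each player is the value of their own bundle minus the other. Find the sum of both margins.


Step 1: Player 1's margin = v1(A) - v1(B) = 90 - 19 = 71
Step 2: Player 2's margin = v2(B) - v2(A) = 60 - 75 = -15
Step 3: Total margin = 71 + -15 = 56

56


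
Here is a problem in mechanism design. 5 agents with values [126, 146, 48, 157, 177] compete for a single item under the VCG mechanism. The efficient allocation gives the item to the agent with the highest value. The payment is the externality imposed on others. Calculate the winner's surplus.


Step 1: The winner is the agent with the highest value: agent 4 with value 177
Step 2: Values of other agents: [126, 146, 48, 157]
Step 3: VCG payment = max of others' values = 157
Step 4: Surplus = 177 - 157 = 20

20


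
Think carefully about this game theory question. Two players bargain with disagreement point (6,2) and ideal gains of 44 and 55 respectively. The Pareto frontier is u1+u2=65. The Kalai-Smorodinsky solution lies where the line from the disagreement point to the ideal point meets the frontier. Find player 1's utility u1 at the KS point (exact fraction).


Step 1: At the KS point, (u1-d1)/r1 = (u2-d2)/r2 = t and u1+u2 = 65
Step 2: u1 = d1 + r1*t and u2 = d2 + r2*t, so (d1 + r1*t) + (d2 + r2*t) = 65
Step 3: t = (65 - 6 - 2)/(44 + 55) = 57/99 = 19/33
Step 4: u1 = d1 + r1*t = 6 + 44 * 19/33 = 94/3
Step 5: (Check: u2 = d2 + r2*t = 101/3; u1+u2 = 94/3 + 101/3 = 65, on the frontier.)

94/3


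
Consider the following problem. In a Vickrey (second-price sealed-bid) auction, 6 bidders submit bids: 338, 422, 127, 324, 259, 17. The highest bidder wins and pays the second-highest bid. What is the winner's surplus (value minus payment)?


Step 1: Sort bids in descending order: 422, 338, 324, 259, 127, 17
Step 2: The winning bid is the highest: 422
Step 3: The payment equals the second-highest bid: 338
Step 4: Surplus = winner's bid - payment = 422 - 338 = 84

84


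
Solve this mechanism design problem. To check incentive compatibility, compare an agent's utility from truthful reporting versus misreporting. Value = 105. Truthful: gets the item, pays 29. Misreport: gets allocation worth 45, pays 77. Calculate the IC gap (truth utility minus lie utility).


Step 1: U(truth) = value - payment = 105 - 29 = 76
Step 2: U(lie) = allocation - payment = 45 - 77 = -32
Step 3: IC gap = 76 - (-32) = 108

108


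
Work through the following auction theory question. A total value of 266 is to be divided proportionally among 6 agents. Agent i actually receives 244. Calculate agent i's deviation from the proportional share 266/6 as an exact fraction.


Step 1: Proportional share = 266/6 = 133/3
Step 2: Agent's actual allocation = 244
Step 3: Excess = 244 - 133/3 = 599/3

599/3


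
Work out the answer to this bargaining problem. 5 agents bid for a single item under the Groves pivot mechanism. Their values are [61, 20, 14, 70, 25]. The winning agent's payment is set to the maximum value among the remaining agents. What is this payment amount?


Step 1: The efficient winner is agent 3 with value 70
Step 2: Other agents' values: [61, 20, 14, 25]
Step 3: Pivot payment = max(others) = 61
Step 4: The winner pays 61

61


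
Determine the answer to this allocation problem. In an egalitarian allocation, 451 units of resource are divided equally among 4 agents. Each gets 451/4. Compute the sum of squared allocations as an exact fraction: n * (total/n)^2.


Step 1: Each agent's share = 451/4
Step 2: Square of each share = (451/4)^2 = 203401/16
Step 3: Sum of squares = 4 * 203401/16 = 203401/4

203401/4


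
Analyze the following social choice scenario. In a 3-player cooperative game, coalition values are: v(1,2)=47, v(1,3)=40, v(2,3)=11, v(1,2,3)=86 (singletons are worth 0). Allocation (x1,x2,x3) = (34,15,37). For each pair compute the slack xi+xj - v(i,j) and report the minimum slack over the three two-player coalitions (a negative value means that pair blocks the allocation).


Step 1: Slack for coalition (1,2): x1+x2 - v12 = 49 - 47 = 2
Step 2: Slack for coalition (1,3): x1+x3 - v13 = 71 - 40 = 31
Step 3: Slack for coalition (2,3): x2+x3 - v23 = 52 - 11 = 41
Step 4: Minimum slack = min(2, 31, 41) = 2, attained by (1,2); no pair can gain by deviating, so the allocation is in the core

2


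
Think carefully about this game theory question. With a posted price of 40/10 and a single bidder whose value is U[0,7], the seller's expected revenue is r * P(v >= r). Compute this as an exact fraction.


Step 1: Posted price r = 4, value support [0,7]
Step 2: P(v >= r) = (7 - 4)/7 = 3/7
Step 3: Expected revenue = r * P(v >= r) = 4 * 3/7
Step 4: Revenue = 12/7

12/7


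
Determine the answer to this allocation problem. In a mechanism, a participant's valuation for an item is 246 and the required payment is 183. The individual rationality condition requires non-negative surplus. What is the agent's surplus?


Step 1: Surplus = value - payment = 246 - 183 = 63
Step 2: IR is satisfied (surplus >= 0)

63


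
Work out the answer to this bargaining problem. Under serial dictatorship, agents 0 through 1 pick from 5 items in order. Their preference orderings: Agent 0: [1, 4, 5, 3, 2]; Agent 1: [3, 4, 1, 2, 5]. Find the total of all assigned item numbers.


Step 1: Agent 0 picks item 1
Step 2: Agent 1 picks item 3
Step 3: Sum = 1 + 3 = 4

4


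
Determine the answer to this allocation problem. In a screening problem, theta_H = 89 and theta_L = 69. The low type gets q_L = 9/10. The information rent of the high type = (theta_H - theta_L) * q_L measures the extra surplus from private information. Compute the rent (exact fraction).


Step 1: theta_H - theta_L = 89 - 69 = 20
Step 2: Information rent = (theta_H - theta_L) * q_L
Step 3: = 20 * 9/10
Step 4: = 18

18


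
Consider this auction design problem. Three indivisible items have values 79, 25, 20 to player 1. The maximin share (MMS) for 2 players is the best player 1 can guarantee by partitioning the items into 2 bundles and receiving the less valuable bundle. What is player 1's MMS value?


Step 1: Item values = 79, 25, 20
Step 2: Enumerate all 2-bundle partitions and take the smaller bundle:
  Partition 1: {79} vs {25,20} -> bundles 79, 45; min = 45
  Partition 2: {25} vs {79,20} -> bundles 25, 99; min = 25
  Partition 3: {20} vs {79,25} -> bundles 20, 104; min = 20
Step 3: MMS = max(45, 25, 20) = 45

45


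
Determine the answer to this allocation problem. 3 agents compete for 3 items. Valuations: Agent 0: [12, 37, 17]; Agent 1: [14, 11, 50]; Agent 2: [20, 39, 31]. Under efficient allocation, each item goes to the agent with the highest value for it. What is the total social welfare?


Step 1: For each item, find the maximum value among all agents.
Step 2: Item 0 -> Agent 2 (value 20)
Step 3: Item 1 -> Agent 2 (value 39)
Step 4: Item 2 -> Agent 1 (value 50)
Step 5: Total welfare = 20 + 39 + 50 = 109

109


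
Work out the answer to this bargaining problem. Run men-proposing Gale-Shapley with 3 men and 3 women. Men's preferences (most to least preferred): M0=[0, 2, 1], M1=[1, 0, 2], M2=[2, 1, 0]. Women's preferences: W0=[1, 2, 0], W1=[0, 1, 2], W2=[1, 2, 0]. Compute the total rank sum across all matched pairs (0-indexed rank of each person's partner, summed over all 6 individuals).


Step 1: Run Gale-Shapley (men propose, women hold best offer):
  M0 proposes to W0; she accepts
  M1 proposes to W1; she accepts
  M2 proposes to W2; she accepts
Step 2: Final matching: W0-M0, W1-M1, W2-M2
Step 3: 0-indexed ranks (man's rank of his match, then woman's): 0 + 2 + 0 + 1 + 0 + 1
Step 4: Total rank sum = 4

4


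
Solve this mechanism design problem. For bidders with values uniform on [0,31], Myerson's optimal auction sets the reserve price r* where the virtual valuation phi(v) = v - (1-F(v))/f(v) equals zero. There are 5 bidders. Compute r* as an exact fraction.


Step 1: For U[0,31], F(v) = v/31 and f(v) = 1/31
Step 2: phi(v) = v - (1 - v/31)/(1/31) = v - (31 - v) = 2v - 31
Step 3: Set phi(r*) = 0: 2r* - 31 = 0
Step 4: r* = 31/2 (the number of bidders n = 5 does not enter)

31/2


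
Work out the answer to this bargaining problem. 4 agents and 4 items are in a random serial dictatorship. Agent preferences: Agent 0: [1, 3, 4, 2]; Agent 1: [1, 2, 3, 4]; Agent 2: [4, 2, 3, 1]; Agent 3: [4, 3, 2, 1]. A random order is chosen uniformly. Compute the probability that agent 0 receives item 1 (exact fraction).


Step 1: Agent 0 wants item 1
Step 2: There are 24 possible orderings of agents
Step 3: In 12 orderings, agent 0 gets item 1
Step 4: Probability = 12/24 = 1/2

1/2


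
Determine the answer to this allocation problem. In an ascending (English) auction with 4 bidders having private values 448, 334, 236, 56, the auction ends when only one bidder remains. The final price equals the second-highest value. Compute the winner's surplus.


Step 1: Identify the highest value: 448
Step 2: Identify the second-highest value: 334
Step 3: The final price = second-highest value = 334
Step 4: Surplus = 448 - 334 = 114

114


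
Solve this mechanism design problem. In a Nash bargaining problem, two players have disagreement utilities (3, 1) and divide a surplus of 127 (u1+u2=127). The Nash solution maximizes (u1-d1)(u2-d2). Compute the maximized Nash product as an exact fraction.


Step 1: The Nash solution splits surplus symmetrically above the disagreement point
Step 2: u1 = (total + d1 - d2)/2 = (127 + 3 - 1)/2 = 129/2
Step 3: u2 = (total - d1 + d2)/2 = (127 - 3 + 1)/2 = 125/2
Step 4: Nash product = (129/2 - 3) * (125/2 - 1)
Step 5: = 123/2 * 123/2 = 15129/4

15129/4


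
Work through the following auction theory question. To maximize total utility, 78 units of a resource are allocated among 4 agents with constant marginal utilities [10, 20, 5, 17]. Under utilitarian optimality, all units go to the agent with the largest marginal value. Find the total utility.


Step 1: The marginal utilities are [10, 20, 5, 17]
Step 2: The highest marginal utility is 20
Step 3: All 78 units go to that agent
Step 4: Total utility = 20 * 78 = 1560

1560


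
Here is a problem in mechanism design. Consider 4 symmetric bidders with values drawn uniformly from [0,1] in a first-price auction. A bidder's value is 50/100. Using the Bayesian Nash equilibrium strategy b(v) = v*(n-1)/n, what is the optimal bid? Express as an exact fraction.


Step 1: The symmetric BNE bidding function is b(v) = v * (n-1) / n
Step 2: Substitute v = 1/2 and n = 4
Step 3: b = 1/2 * 3/4
Step 4: b = 3/8

3/8


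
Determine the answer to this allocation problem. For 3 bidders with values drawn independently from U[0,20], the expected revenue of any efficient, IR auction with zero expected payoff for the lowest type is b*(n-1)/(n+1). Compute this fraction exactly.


Step 1: By Revenue Equivalence, expected revenue = b*(n-1)/(n+1)
Step 2: Substituting n = 3, b = 20
Step 3: Revenue = 20*(3-1)/(3+1) = 20*2/4
Step 4: Revenue = 40/4 = 10

10


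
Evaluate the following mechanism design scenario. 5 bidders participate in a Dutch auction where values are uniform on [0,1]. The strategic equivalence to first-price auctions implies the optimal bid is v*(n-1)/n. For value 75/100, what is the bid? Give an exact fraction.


Step 1: Dutch auctions are strategically equivalent to first-price auctions
Step 2: The equilibrium bid is b(v) = v*(n-1)/n
Step 3: b = 3/4 * 4/5
Step 4: b = 3/5

3/5


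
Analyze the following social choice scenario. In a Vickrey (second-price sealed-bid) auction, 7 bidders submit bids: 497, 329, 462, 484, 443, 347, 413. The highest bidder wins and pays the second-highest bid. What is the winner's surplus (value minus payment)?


Step 1: Sort bids in descending order: 497, 484, 462, 443, 413, 347, 329
Step 2: The winning bid is the highest: 497
Step 3: The payment equals the second-highest bid: 484
Step 4: Surplus = winner's bid - payment = 497 - 484 = 13

13


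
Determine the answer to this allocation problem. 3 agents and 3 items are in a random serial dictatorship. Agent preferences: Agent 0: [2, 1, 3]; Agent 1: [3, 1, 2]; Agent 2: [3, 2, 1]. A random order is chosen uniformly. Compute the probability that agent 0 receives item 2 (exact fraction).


Step 1: Agent 0 wants item 2
Step 2: There are 6 possible orderings of agents
Step 3: In 5 orderings, agent 0 gets item 2
Step 4: Probability = 5/6

5/6


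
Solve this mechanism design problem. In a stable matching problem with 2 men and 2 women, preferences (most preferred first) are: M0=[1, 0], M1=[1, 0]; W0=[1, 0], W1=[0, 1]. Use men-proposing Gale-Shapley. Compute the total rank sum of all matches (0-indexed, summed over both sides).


Step 1: Run Gale-Shapley (men propose, women hold best offer):
  M0 proposes to W1; she accepts
  M1 proposes to W1; rejected
  M1 proposes to W0; she accepts
Step 2: Final matching: W0-M1, W1-M0
Step 3: 0-indexed ranks (man's rank of his match, then woman's): 1 + 0 + 0 + 0
Step 4: Total rank sum = 1

1


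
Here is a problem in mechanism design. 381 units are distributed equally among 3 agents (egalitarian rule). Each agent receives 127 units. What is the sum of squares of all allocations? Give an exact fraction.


Step 1: Each agent's share = 381/3 = 127
Step 2: Square of each share = (127)^2 = 16129
Step 3: Sum of squares = 3 * 16129 = 48387

48387


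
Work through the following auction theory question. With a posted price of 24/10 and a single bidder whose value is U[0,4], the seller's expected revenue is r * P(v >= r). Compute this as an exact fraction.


Step 1: Posted price r = 12/5, value support [0,4]
Step 2: P(v >= r) = (4 - 12/5)/4 = 2/5
Step 3: Expected revenue = r * P(v >= r) = 12/5 * 2/5
Step 4: Revenue = 24/25

24/25


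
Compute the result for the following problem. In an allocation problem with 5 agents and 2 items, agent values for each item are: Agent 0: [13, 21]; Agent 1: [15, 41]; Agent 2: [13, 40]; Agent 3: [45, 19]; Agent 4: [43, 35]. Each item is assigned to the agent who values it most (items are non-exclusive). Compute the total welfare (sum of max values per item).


Step 1: For each item, find the maximum value among all agents.
Step 2: Item 0 -> Agent 3 (value 45)
Step 3: Item 1 -> Agent 1 (value 41)
Step 4: Total welfare = 45 + 41 = 86

86


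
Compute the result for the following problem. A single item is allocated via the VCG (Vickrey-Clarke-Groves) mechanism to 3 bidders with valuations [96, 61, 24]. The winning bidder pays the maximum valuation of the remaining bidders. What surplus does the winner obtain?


Step 1: The winner is the agent with the highest value: agent 0 with value 96
Step 2: Values of other agents: [61, 24]
Step 3: VCG payment = max of others' values = 61
Step 4: Surplus = 96 - 61 = 35

35


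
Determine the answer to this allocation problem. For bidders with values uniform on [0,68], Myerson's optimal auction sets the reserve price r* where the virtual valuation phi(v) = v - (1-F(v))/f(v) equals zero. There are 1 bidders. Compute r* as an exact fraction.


Step 1: For U[0,68], F(v) = v/68 and f(v) = 1/68
Step 2: phi(v) = v - (1 - v/68)/(1/68) = v - (68 - v) = 2v - 68
Step 3: Set phi(r*) = 0: 2r* - 68 = 0
Step 4: r* = 68/2 = 34 (the number of bidders n = 1 does not enter)

34


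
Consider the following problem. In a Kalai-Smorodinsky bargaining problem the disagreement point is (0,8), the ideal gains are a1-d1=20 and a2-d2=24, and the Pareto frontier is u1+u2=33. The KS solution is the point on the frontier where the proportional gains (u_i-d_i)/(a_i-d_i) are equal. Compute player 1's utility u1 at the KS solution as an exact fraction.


Step 1: At the KS point, (u1-d1)/r1 = (u2-d2)/r2 = t and u1+u2 = 33
Step 2: u1 = d1 + r1*t and u2 = d2 + r2*t, so (d1 + r1*t) + (d2 + r2*t) = 33
Step 3: t = (33 - 0 - 8)/(20 + 24) = 25/44
Step 4: u1 = d1 + r1*t = 0 + 20 * 25/44 = 125/11
Step 5: (Check: u2 = d2 + r2*t = 238/11; u1+u2 = 125/11 + 238/11 = 33, on the frontier.)

125/11


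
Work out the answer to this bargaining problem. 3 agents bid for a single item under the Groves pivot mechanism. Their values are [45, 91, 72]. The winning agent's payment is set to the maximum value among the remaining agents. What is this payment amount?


Step 1: The efficient winner is agent 1 with value 91
Step 2: Other agents' values: [45, 72]
Step 3: Pivot payment = max(others) = 72
Step 4: The winner pays 72

72


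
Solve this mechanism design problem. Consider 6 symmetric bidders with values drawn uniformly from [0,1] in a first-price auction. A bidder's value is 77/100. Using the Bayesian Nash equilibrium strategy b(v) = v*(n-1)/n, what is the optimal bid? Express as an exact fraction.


Step 1: The symmetric BNE bidding function is b(v) = v * (n-1) / n
Step 2: Substitute v = 77/100 and n = 6
Step 3: b = 77/100 * 5/6
Step 4: b = 77/120

77/120


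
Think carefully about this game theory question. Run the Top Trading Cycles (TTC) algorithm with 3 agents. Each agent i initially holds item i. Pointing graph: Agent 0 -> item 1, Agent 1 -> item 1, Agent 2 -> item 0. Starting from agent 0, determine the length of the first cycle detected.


Step 1: Trace the pointer graph from agent 0: 0 -> 1 -> 1
Step 2: A cycle is detected when we revisit agent 1
Step 3: The cycle is: 1 -> 1
Step 4: Cycle length = 1

1


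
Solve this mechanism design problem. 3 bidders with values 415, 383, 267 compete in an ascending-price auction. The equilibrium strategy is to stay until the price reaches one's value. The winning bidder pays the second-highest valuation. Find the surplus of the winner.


Step 1: Identify the highest value: 415
Step 2: Identify the second-highest value: 383
Step 3: The final price = second-highest value = 383
Step 4: Surplus = 415 - 383 = 32

32


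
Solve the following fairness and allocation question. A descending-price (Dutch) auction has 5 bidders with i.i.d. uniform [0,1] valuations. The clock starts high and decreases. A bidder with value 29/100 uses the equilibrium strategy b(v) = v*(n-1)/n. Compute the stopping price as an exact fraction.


Step 1: Dutch auctions are strategically equivalent to first-price auctions
Step 2: The equilibrium bid is b(v) = v*(n-1)/n
Step 3: b = 29/100 * 4/5
Step 4: b = 29/125

29/125


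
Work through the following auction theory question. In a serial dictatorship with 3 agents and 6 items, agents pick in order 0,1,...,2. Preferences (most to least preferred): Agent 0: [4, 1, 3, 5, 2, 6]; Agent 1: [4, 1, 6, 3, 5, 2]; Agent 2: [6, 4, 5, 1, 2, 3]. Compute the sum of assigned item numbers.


Step 1: Agent 0 picks item 4
Step 2: Agent 1 picks item 1
Step 3: Agent 2 picks item 6
Step 4: Sum = 4 + 1 + 6 = 11

11


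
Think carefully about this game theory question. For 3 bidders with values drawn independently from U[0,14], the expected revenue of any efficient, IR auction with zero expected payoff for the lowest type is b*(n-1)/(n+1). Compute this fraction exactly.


Step 1: By Revenue Equivalence, expected revenue = b*(n-1)/(n+1)
Step 2: Substituting n = 3, b = 14
Step 3: Revenue = 14*(3-1)/(3+1) = 14*2/4
Step 4: Revenue = 28/4 = 7

7


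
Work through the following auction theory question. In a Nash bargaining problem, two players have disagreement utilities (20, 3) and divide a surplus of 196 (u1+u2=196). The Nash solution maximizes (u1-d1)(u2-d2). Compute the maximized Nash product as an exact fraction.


Step 1: The Nash solution splits surplus symmetrically above the disagreement point
Step 2: u1 = (total + d1 - d2)/2 = (196 + 20 - 3)/2 = 213/2
Step 3: u2 = (total - d1 + d2)/2 = (196 - 20 + 3)/2 = 179/2
Step 4: Nash product = (213/2 - 20) * (179/2 - 3)
Step 5: = 173/2 * 173/2 = 29929/4

29929/4


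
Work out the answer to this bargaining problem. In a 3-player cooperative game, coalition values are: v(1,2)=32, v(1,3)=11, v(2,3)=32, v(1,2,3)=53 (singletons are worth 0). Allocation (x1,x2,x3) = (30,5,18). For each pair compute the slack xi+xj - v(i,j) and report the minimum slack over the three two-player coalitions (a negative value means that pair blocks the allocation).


Step 1: Slack for coalition (1,2): x1+x2 - v12 = 35 - 32 = 3
Step 2: Slack for coalition (1,3): x1+x3 - v13 = 48 - 11 = 37
Step 3: Slack for coalition (2,3): x2+x3 - v23 = 23 - 32 = -9
Step 4: Minimum slack = min(3, 37, -9) = -9, attained by (2,3); coalition (2,3) can block (slack < 0), so the allocation is not in the core

-9


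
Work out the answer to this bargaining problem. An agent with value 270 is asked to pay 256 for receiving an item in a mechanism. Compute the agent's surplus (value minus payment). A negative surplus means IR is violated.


Step 1: Surplus = value - payment = 270 - 256 = 14
Step 2: IR is satisfied (surplus >= 0)

14


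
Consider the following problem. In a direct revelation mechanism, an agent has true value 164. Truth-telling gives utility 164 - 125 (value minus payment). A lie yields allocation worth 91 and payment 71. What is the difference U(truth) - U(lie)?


Step 1: U(truth) = value - payment = 164 - 125 = 39
Step 2: U(lie) = allocation - payment = 91 - 71 = 20
Step 3: IC gap = 39 - 20 = 19

19


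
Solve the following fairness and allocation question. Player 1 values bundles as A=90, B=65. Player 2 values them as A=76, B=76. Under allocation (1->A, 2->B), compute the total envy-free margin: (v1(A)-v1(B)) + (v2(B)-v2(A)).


Step 1: Player 1's margin = v1(A) - v1(B) = 90 - 65 = 25
Step 2: Player 2's margin = v2(B) - v2(A) = 76 - 76 = 0
Step 3: Total margin = 25 + 0 = 25

25


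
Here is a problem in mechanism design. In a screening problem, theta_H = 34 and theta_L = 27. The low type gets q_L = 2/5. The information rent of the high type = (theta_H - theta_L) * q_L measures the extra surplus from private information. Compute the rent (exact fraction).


Step 1: theta_H - theta_L = 34 - 27 = 7
Step 2: Information rent = (theta_H - theta_L) * q_L
Step 3: = 7 * 2/5
Step 4: = 14/5

14/5


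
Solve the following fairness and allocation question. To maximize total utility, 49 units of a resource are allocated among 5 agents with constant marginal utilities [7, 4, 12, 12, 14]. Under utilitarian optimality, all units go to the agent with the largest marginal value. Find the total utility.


Step 1: The marginal utilities are [7, 4, 12, 12, 14]
Step 2: The highest marginal utility is 14
Step 3: All 49 units go to that agent
Step 4: Total utility = 14 * 49 = 686

686


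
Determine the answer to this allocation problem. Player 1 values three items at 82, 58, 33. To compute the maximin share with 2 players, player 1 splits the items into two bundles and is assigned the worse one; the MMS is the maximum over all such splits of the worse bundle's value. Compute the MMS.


Step 1: Item values = 82, 58, 33
Step 2: Enumerate all 2-bundle partitions and take the smaller bundle:
  Partition 1: {82} vs {58,33} -> bundles 82, 91; min = 82
  Partition 2: {58} vs {82,33} -> bundles 58, 115; min = 58
  Partition 3: {33} vs {82,58} -> bundles 33, 140; min = 33
Step 3: MMS = max(82, 58, 33) = 82

82


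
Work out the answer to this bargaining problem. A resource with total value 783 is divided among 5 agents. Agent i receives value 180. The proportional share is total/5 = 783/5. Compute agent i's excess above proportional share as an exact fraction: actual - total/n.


Step 1: Proportional share = 783/5
Step 2: Agent's actual allocation = 180
Step 3: Excess = 180 - 783/5 = 117/5

117/5


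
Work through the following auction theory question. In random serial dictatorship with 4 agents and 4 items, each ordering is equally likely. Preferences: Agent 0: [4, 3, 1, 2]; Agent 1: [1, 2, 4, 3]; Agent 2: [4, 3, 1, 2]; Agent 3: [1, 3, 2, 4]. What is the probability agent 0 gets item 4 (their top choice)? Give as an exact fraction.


Step 1: Agent 0 wants item 4
Step 2: There are 24 possible orderings of agents
Step 3: In 12 orderings, agent 0 gets item 4
Step 4: Probability = 12/24 = 1/2

1/2


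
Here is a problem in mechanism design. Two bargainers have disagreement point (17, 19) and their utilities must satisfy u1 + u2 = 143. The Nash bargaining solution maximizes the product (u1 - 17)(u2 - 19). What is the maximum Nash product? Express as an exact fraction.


Step 1: The Nash solution splits surplus symmetrically above the disagreement point
Step 2: u1 = (total + d1 - d2)/2 = (143 + 17 - 19)/2 = 141/2
Step 3: u2 = (total - d1 + d2)/2 = (143 - 17 + 19)/2 = 145/2
Step 4: Nash product = (141/2 - 17) * (145/2 - 19)
Step 5: = 107/2 * 107/2 = 11449/4

11449/4


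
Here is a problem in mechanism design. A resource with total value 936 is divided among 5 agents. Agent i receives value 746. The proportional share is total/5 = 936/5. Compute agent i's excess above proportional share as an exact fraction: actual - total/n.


Step 1: Proportional share = 936/5
Step 2: Agent's actual allocation = 746
Step 3: Excess = 746 - 936/5 = 2794/5

2794/5


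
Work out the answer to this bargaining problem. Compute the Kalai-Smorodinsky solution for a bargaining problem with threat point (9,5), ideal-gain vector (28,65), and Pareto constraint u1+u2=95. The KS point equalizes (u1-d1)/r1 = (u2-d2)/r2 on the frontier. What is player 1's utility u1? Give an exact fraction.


Step 1: At the KS point, (u1-d1)/r1 = (u2-d2)/r2 = t and u1+u2 = 95
Step 2: u1 = d1 + r1*t and u2 = d2 + r2*t, so (d1 + r1*t) + (d2 + r2*t) = 95
Step 3: t = (95 - 9 - 5)/(28 + 65) = 81/93 = 27/31
Step 4: u1 = d1 + r1*t = 9 + 28 * 27/31 = 1035/31
Step 5: (Check: u2 = d2 + r2*t = 1910/31; u1+u2 = 1035/31 + 1910/31 = 95, on the frontier.)

1035/31


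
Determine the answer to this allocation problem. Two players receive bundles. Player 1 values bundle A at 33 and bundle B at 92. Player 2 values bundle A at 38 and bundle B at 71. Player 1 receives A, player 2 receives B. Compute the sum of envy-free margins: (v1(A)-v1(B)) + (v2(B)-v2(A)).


Step 1: Player 1's margin = v1(A) - v1(B) = 33 - 92 = -59
Step 2: Player 2's margin = v2(B) - v2(A) = 71 - 38 = 33
Step 3: Total margin = -59 + 33 = -26

-26


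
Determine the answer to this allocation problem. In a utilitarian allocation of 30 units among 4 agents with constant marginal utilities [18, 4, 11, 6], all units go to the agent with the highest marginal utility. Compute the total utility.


Step 1: The marginal utilities are [18, 4, 11, 6]
Step 2: The highest marginal utility is 18
Step 3: All 30 units go to that agent
Step 4: Total utility = 18 * 30 = 540

540


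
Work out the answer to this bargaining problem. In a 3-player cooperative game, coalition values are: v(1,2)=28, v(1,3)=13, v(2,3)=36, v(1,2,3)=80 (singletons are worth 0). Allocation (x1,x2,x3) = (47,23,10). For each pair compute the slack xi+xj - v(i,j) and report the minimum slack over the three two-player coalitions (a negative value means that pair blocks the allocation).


Step 1: Slack for coalition (1,2): x1+x2 - v12 = 70 - 28 = 42
Step 2: Slack for coalition (1,3): x1+x3 - v13 = 57 - 13 = 44
Step 3: Slack for coalition (2,3): x2+x3 - v23 = 33 - 36 = -3
Step 4: Minimum slack = min(42, 44, -3) = -3, attained by (2,3); coalition (2,3) can block (slack < 0), so the allocation is not in the core

-3


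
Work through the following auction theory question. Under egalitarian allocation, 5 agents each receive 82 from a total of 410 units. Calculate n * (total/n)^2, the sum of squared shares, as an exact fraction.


Step 1: Each agent's share = 410/5 = 82
Step 2: Square of each share = (82)^2 = 6724
Step 3: Sum of squares = 5 * 6724 = 33620

33620


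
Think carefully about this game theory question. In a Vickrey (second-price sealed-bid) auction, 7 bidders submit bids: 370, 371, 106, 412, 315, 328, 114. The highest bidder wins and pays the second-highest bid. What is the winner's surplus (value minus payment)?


Step 1: Sort bids in descending order: 412, 371, 370, 328, 315, 114, 106
Step 2: The winning bid is the highest: 412
Step 3: The payment equals the second-highest bid: 371
Step 4: Surplus = winner's bid - payment = 412 - 371 = 41

41


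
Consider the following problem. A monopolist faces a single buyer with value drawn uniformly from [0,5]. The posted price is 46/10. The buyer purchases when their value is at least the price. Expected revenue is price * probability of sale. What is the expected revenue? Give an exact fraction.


Step 1: Posted price r = 23/5, value support [0,5]
Step 2: P(v >= r) = (5 - 23/5)/5 = 2/25
Step 3: Expected revenue = r * P(v >= r) = 23/5 * 2/25
Step 4: Revenue = 46/125

46/125


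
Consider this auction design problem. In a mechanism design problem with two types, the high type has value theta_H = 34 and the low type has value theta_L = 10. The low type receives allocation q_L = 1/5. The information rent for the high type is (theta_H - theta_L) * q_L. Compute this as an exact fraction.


Step 1: theta_H - theta_L = 34 - 10 = 24
Step 2: Information rent = (theta_H - theta_L) * q_L
Step 3: = 24 * 1/5
Step 4: = 24/5

24/5


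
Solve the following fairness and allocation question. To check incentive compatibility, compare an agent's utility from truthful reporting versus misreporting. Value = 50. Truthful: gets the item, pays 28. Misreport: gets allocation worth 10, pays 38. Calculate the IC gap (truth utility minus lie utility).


Step 1: U(truth) = value - payment = 50 - 28 = 22
Step 2: U(lie) = allocation - payment = 10 - 38 = -28
Step 3: IC gap = 22 - (-28) = 50

50


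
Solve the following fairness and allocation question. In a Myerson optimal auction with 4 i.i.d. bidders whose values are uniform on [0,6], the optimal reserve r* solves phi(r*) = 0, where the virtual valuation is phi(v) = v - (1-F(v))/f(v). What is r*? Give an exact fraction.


Step 1: For U[0,6], F(v) = v/6 and f(v) = 1/6
Step 2: phi(v) = v - (1 - v/6)/(1/6) = v - (6 - v) = 2v - 6
Step 3: Set phi(r*) = 0: 2r* - 6 = 0
Step 4: r* = 6/2 = 3 (the number of bidders n = 4 does not enter)

3


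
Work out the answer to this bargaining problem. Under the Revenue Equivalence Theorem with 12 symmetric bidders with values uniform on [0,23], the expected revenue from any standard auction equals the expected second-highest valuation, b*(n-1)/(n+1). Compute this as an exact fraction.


Step 1: By Revenue Equivalence, expected revenue = b*(n-1)/(n+1)
Step 2: Substituting n = 12, b = 23
Step 3: Revenue = 23*(12-1)/(12+1) = 23*11/13
Step 4: Revenue = 253/13

253/13


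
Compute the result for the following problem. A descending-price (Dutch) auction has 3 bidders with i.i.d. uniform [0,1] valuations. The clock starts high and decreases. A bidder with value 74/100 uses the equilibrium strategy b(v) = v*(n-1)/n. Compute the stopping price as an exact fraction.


Step 1: Dutch auctions are strategically equivalent to first-price auctions
Step 2: The equilibrium bid is b(v) = v*(n-1)/n
Step 3: b = 37/50 * 2/3
Step 4: b = 37/75

37/75
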